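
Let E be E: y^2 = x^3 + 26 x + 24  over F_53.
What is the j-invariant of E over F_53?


Delta = -16(4 a^3 + 27 b^2) mod 53 = 11
-1728 * (4 a)^3 = -1728 * (4*26)^3 mod 53 = 44
j = 44 * 11^(-1) mod 53 = 4

j = 4 (mod 53)


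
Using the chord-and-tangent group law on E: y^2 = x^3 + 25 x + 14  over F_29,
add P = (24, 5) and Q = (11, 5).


P != Q, so use the chord formula.
s = (y2 - y1) / (x2 - x1) = (0) / (16) mod 29 = 0
x3 = s^2 - x1 - x2 mod 29 = 0^2 - 24 - 11 = 23
y3 = s (x1 - x3) - y1 mod 29 = 0 * (24 - 23) - 5 = 24

P + Q = (23, 24)


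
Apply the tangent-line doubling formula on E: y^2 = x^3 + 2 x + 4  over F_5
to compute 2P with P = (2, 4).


Doubling: s = (3 x1^2 + a) / (2 y1)
s = (3*2^2 + 2) / (2*4) mod 5 = 3
x3 = s^2 - 2 x1 mod 5 = 3^2 - 2*2 = 0
y3 = s (x1 - x3) - y1 mod 5 = 3 * (2 - 0) - 4 = 2

2P = (0, 2)


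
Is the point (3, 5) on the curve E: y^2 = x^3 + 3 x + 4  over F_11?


Check whether y^2 = x^3 + 3 x + 4 (mod 11) for (x, y) = (3, 5).
LHS: y^2 = 5^2 mod 11 = 3
RHS: x^3 + 3 x + 4 = 3^3 + 3*3 + 4 mod 11 = 7
LHS != RHS

No, not on the curve


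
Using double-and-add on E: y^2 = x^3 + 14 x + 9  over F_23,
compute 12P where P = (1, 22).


k = 12 = 1100_2 (binary, LSB first: 0011)
Double-and-add from P = (1, 22):
  bit 0 = 0: acc unchanged = O
  bit 1 = 0: acc unchanged = O
  bit 2 = 1: acc = O + (9, 17) = (9, 17)
  bit 3 = 1: acc = (9, 17) + (0, 3) = (15, 12)

12P = (15, 12)


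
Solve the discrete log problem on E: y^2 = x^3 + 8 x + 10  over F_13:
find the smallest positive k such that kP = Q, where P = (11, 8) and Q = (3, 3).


Enumerate multiples of P until we hit Q = (3, 3):
  1P = (11, 8)
  2P = (8, 12)
  3P = (3, 3)
Match found at i = 3.

k = 3


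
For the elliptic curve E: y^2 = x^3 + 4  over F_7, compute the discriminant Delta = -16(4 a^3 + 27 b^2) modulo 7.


4 a^3 + 27 b^2 = 4*0^3 + 27*4^2 = 0 + 432 = 432
Delta = -16 * (432) = -6912
Delta mod 7 = 4

Delta = 4 (mod 7)


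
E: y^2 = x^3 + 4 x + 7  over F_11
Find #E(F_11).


For each x in F_11, count y with y^2 = x^3 + 4 x + 7 mod 11:
  x = 1: RHS = 1, y in [1, 10]  -> 2 point(s)
  x = 2: RHS = 1, y in [1, 10]  -> 2 point(s)
  x = 5: RHS = 9, y in [3, 8]  -> 2 point(s)
  x = 6: RHS = 5, y in [4, 7]  -> 2 point(s)
  x = 7: RHS = 4, y in [2, 9]  -> 2 point(s)
  x = 8: RHS = 1, y in [1, 10]  -> 2 point(s)
Affine points: 12. Add the point at infinity: total = 13.

#E(F_11) = 13


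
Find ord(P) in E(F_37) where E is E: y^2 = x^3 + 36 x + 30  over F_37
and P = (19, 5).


Compute successive multiples of P until we hit O:
  1P = (19, 5)
  2P = (32, 24)
  3P = (12, 28)
  4P = (10, 13)
  5P = (33, 28)
  6P = (23, 36)
  7P = (25, 4)
  8P = (29, 9)
  ... (continuing to 19P)
  19P = O

ord(P) = 19


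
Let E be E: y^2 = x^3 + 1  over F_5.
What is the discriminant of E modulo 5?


4 a^3 + 27 b^2 = 4*0^3 + 27*1^2 = 0 + 27 = 27
Delta = -16 * (27) = -432
Delta mod 5 = 3

Delta = 3 (mod 5)


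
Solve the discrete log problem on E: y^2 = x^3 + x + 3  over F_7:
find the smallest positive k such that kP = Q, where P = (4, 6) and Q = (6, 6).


Enumerate multiples of P until we hit Q = (6, 6):
  1P = (4, 6)
  2P = (6, 1)
  3P = (5, 0)
  4P = (6, 6)
Match found at i = 4.

k = 4


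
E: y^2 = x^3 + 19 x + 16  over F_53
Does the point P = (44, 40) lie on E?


Check whether y^2 = x^3 + 19 x + 16 (mod 53) for (x, y) = (44, 40).
LHS: y^2 = 40^2 mod 53 = 10
RHS: x^3 + 19 x + 16 = 44^3 + 19*44 + 16 mod 53 = 17
LHS != RHS

No, not on the curve


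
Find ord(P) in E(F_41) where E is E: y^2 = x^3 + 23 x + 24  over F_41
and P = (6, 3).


Compute successive multiples of P until we hit O:
  1P = (6, 3)
  2P = (8, 8)
  3P = (23, 16)
  4P = (35, 11)
  5P = (5, 10)
  6P = (38, 16)
  7P = (33, 36)
  8P = (4, 4)
  ... (continuing to 38P)
  38P = O

ord(P) = 38


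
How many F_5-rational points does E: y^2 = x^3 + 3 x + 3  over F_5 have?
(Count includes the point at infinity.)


For each x in F_5, count y with y^2 = x^3 + 3 x + 3 mod 5:
  x = 3: RHS = 4, y in [2, 3]  -> 2 point(s)
  x = 4: RHS = 4, y in [2, 3]  -> 2 point(s)
Affine points: 4. Add the point at infinity: total = 5.

#E(F_5) = 5


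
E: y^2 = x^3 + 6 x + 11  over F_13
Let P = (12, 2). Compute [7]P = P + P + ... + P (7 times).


k = 7 = 111_2 (binary, LSB first: 111)
Double-and-add from P = (12, 2):
  bit 0 = 1: acc = O + (12, 2) = (12, 2)
  bit 1 = 1: acc = (12, 2) + (3, 2) = (11, 11)
  bit 2 = 1: acc = (11, 11) + (6, 9) = (5, 7)

7P = (5, 7)


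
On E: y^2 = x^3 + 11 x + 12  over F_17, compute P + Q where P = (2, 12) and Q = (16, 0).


P != Q, so use the chord formula.
s = (y2 - y1) / (x2 - x1) = (5) / (14) mod 17 = 4
x3 = s^2 - x1 - x2 mod 17 = 4^2 - 2 - 16 = 15
y3 = s (x1 - x3) - y1 mod 17 = 4 * (2 - 15) - 12 = 4

P + Q = (15, 4)


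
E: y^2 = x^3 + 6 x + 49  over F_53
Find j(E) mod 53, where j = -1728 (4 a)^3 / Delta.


Delta = -16(4 a^3 + 27 b^2) mod 53 = 40
-1728 * (4 a)^3 = -1728 * (4*6)^3 mod 53 = 23
j = 23 * 40^(-1) mod 53 = 39

j = 39 (mod 53)


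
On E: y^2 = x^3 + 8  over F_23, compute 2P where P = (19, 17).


Doubling: s = (3 x1^2 + a) / (2 y1)
s = (3*19^2 + 0) / (2*17) mod 23 = 19
x3 = s^2 - 2 x1 mod 23 = 19^2 - 2*19 = 1
y3 = s (x1 - x3) - y1 mod 23 = 19 * (19 - 1) - 17 = 3

2P = (1, 3)


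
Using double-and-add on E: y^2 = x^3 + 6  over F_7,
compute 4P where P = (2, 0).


k = 4 = 100_2 (binary, LSB first: 001)
Double-and-add from P = (2, 0):
  bit 0 = 0: acc unchanged = O
  bit 1 = 0: acc unchanged = O
  bit 2 = 1: acc = O + O = O

4P = O


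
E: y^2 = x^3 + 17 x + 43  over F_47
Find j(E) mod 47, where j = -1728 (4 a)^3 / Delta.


Delta = -16(4 a^3 + 27 b^2) mod 47 = 42
-1728 * (4 a)^3 = -1728 * (4*17)^3 mod 47 = 22
j = 22 * 42^(-1) mod 47 = 5

j = 5 (mod 47)


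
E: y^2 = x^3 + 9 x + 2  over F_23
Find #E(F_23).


For each x in F_23, count y with y^2 = x^3 + 9 x + 2 mod 23:
  x = 0: RHS = 2, y in [5, 18]  -> 2 point(s)
  x = 1: RHS = 12, y in [9, 14]  -> 2 point(s)
  x = 11: RHS = 6, y in [11, 12]  -> 2 point(s)
  x = 13: RHS = 16, y in [4, 19]  -> 2 point(s)
  x = 15: RHS = 16, y in [4, 19]  -> 2 point(s)
  x = 17: RHS = 8, y in [10, 13]  -> 2 point(s)
  x = 18: RHS = 16, y in [4, 19]  -> 2 point(s)
Affine points: 14. Add the point at infinity: total = 15.

#E(F_23) = 15


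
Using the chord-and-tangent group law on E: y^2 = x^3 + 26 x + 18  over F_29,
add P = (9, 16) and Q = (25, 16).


P != Q, so use the chord formula.
s = (y2 - y1) / (x2 - x1) = (0) / (16) mod 29 = 0
x3 = s^2 - x1 - x2 mod 29 = 0^2 - 9 - 25 = 24
y3 = s (x1 - x3) - y1 mod 29 = 0 * (9 - 24) - 16 = 13

P + Q = (24, 13)


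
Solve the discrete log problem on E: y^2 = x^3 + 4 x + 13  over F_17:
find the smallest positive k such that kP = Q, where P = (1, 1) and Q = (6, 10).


Enumerate multiples of P until we hit Q = (6, 10):
  1P = (1, 1)
  2P = (6, 7)
  3P = (6, 10)
Match found at i = 3.

k = 3


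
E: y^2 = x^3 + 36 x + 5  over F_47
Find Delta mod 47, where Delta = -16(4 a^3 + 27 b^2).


4 a^3 + 27 b^2 = 4*36^3 + 27*5^2 = 186624 + 675 = 187299
Delta = -16 * (187299) = -2996784
Delta mod 47 = 30

Delta = 30 (mod 47)


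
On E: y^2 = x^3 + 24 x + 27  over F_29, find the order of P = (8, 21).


Compute successive multiples of P until we hit O:
  1P = (8, 21)
  2P = (14, 2)
  3P = (13, 19)
  4P = (7, 25)
  5P = (1, 9)
  6P = (4, 19)
  7P = (10, 7)
  8P = (2, 24)
  ... (continuing to 24P)
  24P = O

ord(P) = 24


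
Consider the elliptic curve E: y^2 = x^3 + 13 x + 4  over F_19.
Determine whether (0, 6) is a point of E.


Check whether y^2 = x^3 + 13 x + 4 (mod 19) for (x, y) = (0, 6).
LHS: y^2 = 6^2 mod 19 = 17
RHS: x^3 + 13 x + 4 = 0^3 + 13*0 + 4 mod 19 = 4
LHS != RHS

No, not on the curve


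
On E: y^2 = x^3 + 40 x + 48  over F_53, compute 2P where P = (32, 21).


Doubling: s = (3 x1^2 + a) / (2 y1)
s = (3*32^2 + 40) / (2*21) mod 53 = 11
x3 = s^2 - 2 x1 mod 53 = 11^2 - 2*32 = 4
y3 = s (x1 - x3) - y1 mod 53 = 11 * (32 - 4) - 21 = 22

2P = (4, 22)


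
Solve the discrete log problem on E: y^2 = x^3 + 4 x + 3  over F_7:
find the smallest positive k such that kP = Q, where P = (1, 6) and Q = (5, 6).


Enumerate multiples of P until we hit Q = (5, 6):
  1P = (1, 6)
  2P = (5, 1)
  3P = (3, 0)
  4P = (5, 6)
Match found at i = 4.

k = 4


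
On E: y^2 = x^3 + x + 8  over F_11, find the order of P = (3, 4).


Compute successive multiples of P until we hit O:
  1P = (3, 4)
  2P = (9, 8)
  3P = (8, 0)
  4P = (9, 3)
  5P = (3, 7)
  6P = O

ord(P) = 6


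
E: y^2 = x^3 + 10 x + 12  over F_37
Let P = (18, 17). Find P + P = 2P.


Doubling: s = (3 x1^2 + a) / (2 y1)
s = (3*18^2 + 10) / (2*17) mod 37 = 18
x3 = s^2 - 2 x1 mod 37 = 18^2 - 2*18 = 29
y3 = s (x1 - x3) - y1 mod 37 = 18 * (18 - 29) - 17 = 7

2P = (29, 7)


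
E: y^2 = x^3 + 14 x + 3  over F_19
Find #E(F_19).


For each x in F_19, count y with y^2 = x^3 + 14 x + 3 mod 19:
  x = 2: RHS = 1, y in [1, 18]  -> 2 point(s)
  x = 4: RHS = 9, y in [3, 16]  -> 2 point(s)
  x = 7: RHS = 7, y in [8, 11]  -> 2 point(s)
  x = 8: RHS = 0, y in [0]  -> 1 point(s)
  x = 11: RHS = 6, y in [5, 14]  -> 2 point(s)
  x = 13: RHS = 7, y in [8, 11]  -> 2 point(s)
  x = 14: RHS = 17, y in [6, 13]  -> 2 point(s)
  x = 15: RHS = 16, y in [4, 15]  -> 2 point(s)
  x = 17: RHS = 5, y in [9, 10]  -> 2 point(s)
  x = 18: RHS = 7, y in [8, 11]  -> 2 point(s)
Affine points: 19. Add the point at infinity: total = 20.

#E(F_19) = 20


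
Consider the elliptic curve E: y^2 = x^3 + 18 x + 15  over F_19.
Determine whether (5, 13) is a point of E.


Check whether y^2 = x^3 + 18 x + 15 (mod 19) for (x, y) = (5, 13).
LHS: y^2 = 13^2 mod 19 = 17
RHS: x^3 + 18 x + 15 = 5^3 + 18*5 + 15 mod 19 = 2
LHS != RHS

No, not on the curve


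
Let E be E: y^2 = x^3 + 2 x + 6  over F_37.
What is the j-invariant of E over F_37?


Delta = -16(4 a^3 + 27 b^2) mod 37 = 31
-1728 * (4 a)^3 = -1728 * (4*2)^3 mod 37 = 8
j = 8 * 31^(-1) mod 37 = 11

j = 11 (mod 37)


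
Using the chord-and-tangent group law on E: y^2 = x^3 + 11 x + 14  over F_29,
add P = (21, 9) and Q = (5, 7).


P != Q, so use the chord formula.
s = (y2 - y1) / (x2 - x1) = (27) / (13) mod 29 = 11
x3 = s^2 - x1 - x2 mod 29 = 11^2 - 21 - 5 = 8
y3 = s (x1 - x3) - y1 mod 29 = 11 * (21 - 8) - 9 = 18

P + Q = (8, 18)


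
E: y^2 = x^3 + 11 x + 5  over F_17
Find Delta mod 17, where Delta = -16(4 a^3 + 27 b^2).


4 a^3 + 27 b^2 = 4*11^3 + 27*5^2 = 5324 + 675 = 5999
Delta = -16 * (5999) = -95984
Delta mod 17 = 15

Delta = 15 (mod 17)


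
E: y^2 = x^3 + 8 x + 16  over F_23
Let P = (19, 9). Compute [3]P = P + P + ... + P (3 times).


k = 3 = 11_2 (binary, LSB first: 11)
Double-and-add from P = (19, 9):
  bit 0 = 1: acc = O + (19, 9) = (19, 9)
  bit 1 = 1: acc = (19, 9) + (12, 0) = (19, 14)

3P = (19, 14)


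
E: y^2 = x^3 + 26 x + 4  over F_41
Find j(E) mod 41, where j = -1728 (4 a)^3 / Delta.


Delta = -16(4 a^3 + 27 b^2) mod 41 = 29
-1728 * (4 a)^3 = -1728 * (4*26)^3 mod 41 = 31
j = 31 * 29^(-1) mod 41 = 35

j = 35 (mod 41)


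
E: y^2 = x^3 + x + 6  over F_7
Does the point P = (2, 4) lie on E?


Check whether y^2 = x^3 + 1 x + 6 (mod 7) for (x, y) = (2, 4).
LHS: y^2 = 4^2 mod 7 = 2
RHS: x^3 + 1 x + 6 = 2^3 + 1*2 + 6 mod 7 = 2
LHS = RHS

Yes, on the curve


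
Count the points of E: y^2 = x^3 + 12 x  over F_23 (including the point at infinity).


For each x in F_23, count y with y^2 = x^3 + 12 x + 0 mod 23:
  x = 0: RHS = 0, y in [0]  -> 1 point(s)
  x = 1: RHS = 13, y in [6, 17]  -> 2 point(s)
  x = 2: RHS = 9, y in [3, 20]  -> 2 point(s)
  x = 5: RHS = 1, y in [1, 22]  -> 2 point(s)
  x = 6: RHS = 12, y in [9, 14]  -> 2 point(s)
  x = 7: RHS = 13, y in [6, 17]  -> 2 point(s)
  x = 9: RHS = 9, y in [3, 20]  -> 2 point(s)
  x = 10: RHS = 16, y in [4, 19]  -> 2 point(s)
  x = 12: RHS = 9, y in [3, 20]  -> 2 point(s)
  x = 15: RHS = 13, y in [6, 17]  -> 2 point(s)
  x = 19: RHS = 3, y in [7, 16]  -> 2 point(s)
  x = 20: RHS = 6, y in [11, 12]  -> 2 point(s)
Affine points: 23. Add the point at infinity: total = 24.

#E(F_23) = 24


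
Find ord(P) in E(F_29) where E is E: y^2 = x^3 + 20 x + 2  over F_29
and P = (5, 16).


Compute successive multiples of P until we hit O:
  1P = (5, 16)
  2P = (10, 19)
  3P = (19, 22)
  4P = (4, 1)
  5P = (13, 9)
  6P = (24, 26)
  7P = (1, 9)
  8P = (17, 21)
  ... (continuing to 23P)
  23P = O

ord(P) = 23


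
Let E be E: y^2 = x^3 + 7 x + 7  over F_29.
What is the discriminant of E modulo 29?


4 a^3 + 27 b^2 = 4*7^3 + 27*7^2 = 1372 + 1323 = 2695
Delta = -16 * (2695) = -43120
Delta mod 29 = 3

Delta = 3 (mod 29)


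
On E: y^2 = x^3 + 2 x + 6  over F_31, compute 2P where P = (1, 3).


Doubling: s = (3 x1^2 + a) / (2 y1)
s = (3*1^2 + 2) / (2*3) mod 31 = 6
x3 = s^2 - 2 x1 mod 31 = 6^2 - 2*1 = 3
y3 = s (x1 - x3) - y1 mod 31 = 6 * (1 - 3) - 3 = 16

2P = (3, 16)


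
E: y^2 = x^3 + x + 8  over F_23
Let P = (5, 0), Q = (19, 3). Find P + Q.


P != Q, so use the chord formula.
s = (y2 - y1) / (x2 - x1) = (3) / (14) mod 23 = 15
x3 = s^2 - x1 - x2 mod 23 = 15^2 - 5 - 19 = 17
y3 = s (x1 - x3) - y1 mod 23 = 15 * (5 - 17) - 0 = 4

P + Q = (17, 4)


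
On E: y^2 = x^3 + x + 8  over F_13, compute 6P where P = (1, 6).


k = 6 = 110_2 (binary, LSB first: 011)
Double-and-add from P = (1, 6):
  bit 0 = 0: acc unchanged = O
  bit 1 = 1: acc = O + (1, 7) = (1, 7)
  bit 2 = 1: acc = (1, 7) + (1, 6) = O

6P = O


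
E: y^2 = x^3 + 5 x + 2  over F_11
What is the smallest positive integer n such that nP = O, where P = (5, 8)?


Compute successive multiples of P until we hit O:
  1P = (5, 8)
  2P = (4, 8)
  3P = (2, 3)
  4P = (8, 9)
  5P = (3, 0)
  6P = (8, 2)
  7P = (2, 8)
  8P = (4, 3)
  ... (continuing to 10P)
  10P = O

ord(P) = 10


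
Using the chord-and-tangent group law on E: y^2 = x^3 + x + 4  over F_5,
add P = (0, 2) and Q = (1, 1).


P != Q, so use the chord formula.
s = (y2 - y1) / (x2 - x1) = (4) / (1) mod 5 = 4
x3 = s^2 - x1 - x2 mod 5 = 4^2 - 0 - 1 = 0
y3 = s (x1 - x3) - y1 mod 5 = 4 * (0 - 0) - 2 = 3

P + Q = (0, 3)


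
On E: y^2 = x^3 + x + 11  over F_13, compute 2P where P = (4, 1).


Doubling: s = (3 x1^2 + a) / (2 y1)
s = (3*4^2 + 1) / (2*1) mod 13 = 5
x3 = s^2 - 2 x1 mod 13 = 5^2 - 2*4 = 4
y3 = s (x1 - x3) - y1 mod 13 = 5 * (4 - 4) - 1 = 12

2P = (4, 12)


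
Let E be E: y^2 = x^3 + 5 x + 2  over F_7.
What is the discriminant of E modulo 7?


4 a^3 + 27 b^2 = 4*5^3 + 27*2^2 = 500 + 108 = 608
Delta = -16 * (608) = -9728
Delta mod 7 = 2

Delta = 2 (mod 7)


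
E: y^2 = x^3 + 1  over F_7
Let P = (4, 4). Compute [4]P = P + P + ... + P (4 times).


k = 4 = 100_2 (binary, LSB first: 001)
Double-and-add from P = (4, 4):
  bit 0 = 0: acc unchanged = O
  bit 1 = 0: acc unchanged = O
  bit 2 = 1: acc = O + (0, 1) = (0, 1)

4P = (0, 1)


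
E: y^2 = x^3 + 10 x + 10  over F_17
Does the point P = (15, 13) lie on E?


Check whether y^2 = x^3 + 10 x + 10 (mod 17) for (x, y) = (15, 13).
LHS: y^2 = 13^2 mod 17 = 16
RHS: x^3 + 10 x + 10 = 15^3 + 10*15 + 10 mod 17 = 16
LHS = RHS

Yes, on the curve


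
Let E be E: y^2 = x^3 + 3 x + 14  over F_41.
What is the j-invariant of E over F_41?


Delta = -16(4 a^3 + 27 b^2) mod 41 = 28
-1728 * (4 a)^3 = -1728 * (4*3)^3 mod 41 = 5
j = 5 * 28^(-1) mod 41 = 28

j = 28 (mod 41)


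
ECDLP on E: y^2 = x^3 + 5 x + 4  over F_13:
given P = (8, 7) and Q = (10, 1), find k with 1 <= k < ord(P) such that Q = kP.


Enumerate multiples of P until we hit Q = (10, 1):
  1P = (8, 7)
  2P = (1, 7)
  3P = (4, 6)
  4P = (10, 12)
  5P = (11, 5)
  6P = (6, 9)
  7P = (0, 11)
  8P = (2, 3)
  9P = (2, 10)
  10P = (0, 2)
  11P = (6, 4)
  12P = (11, 8)
  13P = (10, 1)
Match found at i = 13.

k = 13


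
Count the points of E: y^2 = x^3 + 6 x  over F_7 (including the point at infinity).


For each x in F_7, count y with y^2 = x^3 + 6 x + 0 mod 7:
  x = 0: RHS = 0, y in [0]  -> 1 point(s)
  x = 1: RHS = 0, y in [0]  -> 1 point(s)
  x = 4: RHS = 4, y in [2, 5]  -> 2 point(s)
  x = 5: RHS = 1, y in [1, 6]  -> 2 point(s)
  x = 6: RHS = 0, y in [0]  -> 1 point(s)
Affine points: 7. Add the point at infinity: total = 8.

#E(F_7) = 8


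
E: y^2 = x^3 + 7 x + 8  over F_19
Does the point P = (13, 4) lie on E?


Check whether y^2 = x^3 + 7 x + 8 (mod 19) for (x, y) = (13, 4).
LHS: y^2 = 4^2 mod 19 = 16
RHS: x^3 + 7 x + 8 = 13^3 + 7*13 + 8 mod 19 = 16
LHS = RHS

Yes, on the curve


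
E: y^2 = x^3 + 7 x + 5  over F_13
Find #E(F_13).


For each x in F_13, count y with y^2 = x^3 + 7 x + 5 mod 13:
  x = 1: RHS = 0, y in [0]  -> 1 point(s)
  x = 2: RHS = 1, y in [1, 12]  -> 2 point(s)
  x = 3: RHS = 1, y in [1, 12]  -> 2 point(s)
  x = 5: RHS = 9, y in [3, 10]  -> 2 point(s)
  x = 6: RHS = 3, y in [4, 9]  -> 2 point(s)
  x = 8: RHS = 1, y in [1, 12]  -> 2 point(s)
  x = 9: RHS = 4, y in [2, 11]  -> 2 point(s)
  x = 10: RHS = 9, y in [3, 10]  -> 2 point(s)
  x = 11: RHS = 9, y in [3, 10]  -> 2 point(s)
  x = 12: RHS = 10, y in [6, 7]  -> 2 point(s)
Affine points: 19. Add the point at infinity: total = 20.

#E(F_13) = 20


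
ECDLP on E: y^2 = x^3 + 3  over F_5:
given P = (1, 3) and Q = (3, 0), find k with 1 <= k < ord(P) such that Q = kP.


Enumerate multiples of P until we hit Q = (3, 0):
  1P = (1, 3)
  2P = (2, 4)
  3P = (3, 0)
Match found at i = 3.

k = 3


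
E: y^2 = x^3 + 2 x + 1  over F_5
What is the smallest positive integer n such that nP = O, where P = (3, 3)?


Compute successive multiples of P until we hit O:
  1P = (3, 3)
  2P = (0, 4)
  3P = (1, 3)
  4P = (1, 2)
  5P = (0, 1)
  6P = (3, 2)
  7P = O

ord(P) = 7


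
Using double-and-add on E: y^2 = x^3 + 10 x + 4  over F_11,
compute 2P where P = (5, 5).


k = 2 = 10_2 (binary, LSB first: 01)
Double-and-add from P = (5, 5):
  bit 0 = 0: acc unchanged = O
  bit 1 = 1: acc = O + (10, 2) = (10, 2)

2P = (10, 2)


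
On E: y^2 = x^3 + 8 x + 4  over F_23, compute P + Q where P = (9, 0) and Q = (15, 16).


P != Q, so use the chord formula.
s = (y2 - y1) / (x2 - x1) = (16) / (6) mod 23 = 18
x3 = s^2 - x1 - x2 mod 23 = 18^2 - 9 - 15 = 1
y3 = s (x1 - x3) - y1 mod 23 = 18 * (9 - 1) - 0 = 6

P + Q = (1, 6)


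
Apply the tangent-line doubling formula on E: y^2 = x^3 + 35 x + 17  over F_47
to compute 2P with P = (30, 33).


Doubling: s = (3 x1^2 + a) / (2 y1)
s = (3*30^2 + 35) / (2*33) mod 47 = 45
x3 = s^2 - 2 x1 mod 47 = 45^2 - 2*30 = 38
y3 = s (x1 - x3) - y1 mod 47 = 45 * (30 - 38) - 33 = 30

2P = (38, 30)


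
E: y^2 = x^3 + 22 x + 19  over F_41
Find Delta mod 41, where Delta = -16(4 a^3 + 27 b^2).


4 a^3 + 27 b^2 = 4*22^3 + 27*19^2 = 42592 + 9747 = 52339
Delta = -16 * (52339) = -837424
Delta mod 41 = 1

Delta = 1 (mod 41)


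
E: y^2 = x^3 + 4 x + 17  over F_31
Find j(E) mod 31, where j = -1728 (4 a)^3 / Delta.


Delta = -16(4 a^3 + 27 b^2) mod 31 = 16
-1728 * (4 a)^3 = -1728 * (4*4)^3 mod 31 = 1
j = 1 * 16^(-1) mod 31 = 2

j = 2 (mod 31)


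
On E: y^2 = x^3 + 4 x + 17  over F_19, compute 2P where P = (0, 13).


Doubling: s = (3 x1^2 + a) / (2 y1)
s = (3*0^2 + 4) / (2*13) mod 19 = 6
x3 = s^2 - 2 x1 mod 19 = 6^2 - 2*0 = 17
y3 = s (x1 - x3) - y1 mod 19 = 6 * (0 - 17) - 13 = 18

2P = (17, 18)


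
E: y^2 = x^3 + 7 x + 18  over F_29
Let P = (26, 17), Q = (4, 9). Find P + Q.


P != Q, so use the chord formula.
s = (y2 - y1) / (x2 - x1) = (21) / (7) mod 29 = 3
x3 = s^2 - x1 - x2 mod 29 = 3^2 - 26 - 4 = 8
y3 = s (x1 - x3) - y1 mod 29 = 3 * (26 - 8) - 17 = 8

P + Q = (8, 8)


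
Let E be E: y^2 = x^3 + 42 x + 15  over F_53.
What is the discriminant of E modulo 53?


4 a^3 + 27 b^2 = 4*42^3 + 27*15^2 = 296352 + 6075 = 302427
Delta = -16 * (302427) = -4838832
Delta mod 53 = 15

Delta = 15 (mod 53)


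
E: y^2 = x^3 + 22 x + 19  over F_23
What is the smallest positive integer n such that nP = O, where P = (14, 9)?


Compute successive multiples of P until we hit O:
  1P = (14, 9)
  2P = (21, 17)
  3P = (17, 4)
  4P = (5, 22)
  5P = (20, 15)
  6P = (13, 15)
  7P = (9, 7)
  8P = (2, 5)
  ... (continuing to 17P)
  17P = O

ord(P) = 17


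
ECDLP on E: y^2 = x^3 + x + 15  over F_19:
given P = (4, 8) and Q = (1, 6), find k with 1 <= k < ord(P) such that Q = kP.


Enumerate multiples of P until we hit Q = (1, 6):
  1P = (4, 8)
  2P = (16, 17)
  3P = (15, 17)
  4P = (17, 9)
  5P = (7, 2)
  6P = (12, 8)
  7P = (3, 11)
  8P = (2, 5)
  9P = (1, 6)
Match found at i = 9.

k = 9


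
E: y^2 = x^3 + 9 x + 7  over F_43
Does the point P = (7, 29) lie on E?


Check whether y^2 = x^3 + 9 x + 7 (mod 43) for (x, y) = (7, 29).
LHS: y^2 = 29^2 mod 43 = 24
RHS: x^3 + 9 x + 7 = 7^3 + 9*7 + 7 mod 43 = 26
LHS != RHS

No, not on the curve


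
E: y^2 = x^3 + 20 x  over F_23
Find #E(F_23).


For each x in F_23, count y with y^2 = x^3 + 20 x + 0 mod 23:
  x = 0: RHS = 0, y in [0]  -> 1 point(s)
  x = 2: RHS = 2, y in [5, 18]  -> 2 point(s)
  x = 3: RHS = 18, y in [8, 15]  -> 2 point(s)
  x = 4: RHS = 6, y in [11, 12]  -> 2 point(s)
  x = 5: RHS = 18, y in [8, 15]  -> 2 point(s)
  x = 7: RHS = 0, y in [0]  -> 1 point(s)
  x = 9: RHS = 12, y in [9, 14]  -> 2 point(s)
  x = 10: RHS = 4, y in [2, 21]  -> 2 point(s)
  x = 12: RHS = 13, y in [6, 17]  -> 2 point(s)
  x = 15: RHS = 18, y in [8, 15]  -> 2 point(s)
  x = 16: RHS = 0, y in [0]  -> 1 point(s)
  x = 17: RHS = 9, y in [3, 20]  -> 2 point(s)
  x = 22: RHS = 2, y in [5, 18]  -> 2 point(s)
Affine points: 23. Add the point at infinity: total = 24.

#E(F_23) = 24


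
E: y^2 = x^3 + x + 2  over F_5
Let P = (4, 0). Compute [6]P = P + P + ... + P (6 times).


k = 6 = 110_2 (binary, LSB first: 011)
Double-and-add from P = (4, 0):
  bit 0 = 0: acc unchanged = O
  bit 1 = 1: acc = O + O = O
  bit 2 = 1: acc = O + O = O

6P = O


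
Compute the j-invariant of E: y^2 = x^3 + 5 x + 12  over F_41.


Delta = -16(4 a^3 + 27 b^2) mod 41 = 25
-1728 * (4 a)^3 = -1728 * (4*5)^3 mod 41 = 11
j = 11 * 25^(-1) mod 41 = 7

j = 7 (mod 41)


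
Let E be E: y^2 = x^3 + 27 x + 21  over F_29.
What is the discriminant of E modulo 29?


4 a^3 + 27 b^2 = 4*27^3 + 27*21^2 = 78732 + 11907 = 90639
Delta = -16 * (90639) = -1450224
Delta mod 29 = 8

Delta = 8 (mod 29)


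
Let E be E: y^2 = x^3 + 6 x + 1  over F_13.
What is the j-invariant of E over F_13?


Delta = -16(4 a^3 + 27 b^2) mod 13 = 5
-1728 * (4 a)^3 = -1728 * (4*6)^3 mod 13 = 5
j = 5 * 5^(-1) mod 13 = 1

j = 1 (mod 13)


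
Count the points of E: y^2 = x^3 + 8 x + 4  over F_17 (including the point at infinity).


For each x in F_17, count y with y^2 = x^3 + 8 x + 4 mod 17:
  x = 0: RHS = 4, y in [2, 15]  -> 2 point(s)
  x = 1: RHS = 13, y in [8, 9]  -> 2 point(s)
  x = 3: RHS = 4, y in [2, 15]  -> 2 point(s)
  x = 4: RHS = 15, y in [7, 10]  -> 2 point(s)
  x = 5: RHS = 16, y in [4, 13]  -> 2 point(s)
  x = 6: RHS = 13, y in [8, 9]  -> 2 point(s)
  x = 8: RHS = 2, y in [6, 11]  -> 2 point(s)
  x = 10: RHS = 13, y in [8, 9]  -> 2 point(s)
  x = 12: RHS = 9, y in [3, 14]  -> 2 point(s)
  x = 14: RHS = 4, y in [2, 15]  -> 2 point(s)
Affine points: 20. Add the point at infinity: total = 21.

#E(F_17) = 21


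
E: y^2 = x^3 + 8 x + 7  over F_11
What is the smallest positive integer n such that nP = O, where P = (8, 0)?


Compute successive multiples of P until we hit O:
  1P = (8, 0)
  2P = O

ord(P) = 2


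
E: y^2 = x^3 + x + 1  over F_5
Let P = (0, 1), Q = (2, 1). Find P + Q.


P != Q, so use the chord formula.
s = (y2 - y1) / (x2 - x1) = (0) / (2) mod 5 = 0
x3 = s^2 - x1 - x2 mod 5 = 0^2 - 0 - 2 = 3
y3 = s (x1 - x3) - y1 mod 5 = 0 * (0 - 3) - 1 = 4

P + Q = (3, 4)


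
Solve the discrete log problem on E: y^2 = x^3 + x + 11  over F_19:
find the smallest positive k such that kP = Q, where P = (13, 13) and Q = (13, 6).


Enumerate multiples of P until we hit Q = (13, 6):
  1P = (13, 13)
  2P = (16, 0)
  3P = (13, 6)
Match found at i = 3.

k = 3


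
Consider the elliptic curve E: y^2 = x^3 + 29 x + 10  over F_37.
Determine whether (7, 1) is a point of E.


Check whether y^2 = x^3 + 29 x + 10 (mod 37) for (x, y) = (7, 1).
LHS: y^2 = 1^2 mod 37 = 1
RHS: x^3 + 29 x + 10 = 7^3 + 29*7 + 10 mod 37 = 1
LHS = RHS

Yes, on the curve


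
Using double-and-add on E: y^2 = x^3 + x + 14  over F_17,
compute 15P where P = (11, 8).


k = 15 = 1111_2 (binary, LSB first: 1111)
Double-and-add from P = (11, 8):
  bit 0 = 1: acc = O + (11, 8) = (11, 8)
  bit 1 = 1: acc = (11, 8) + (10, 2) = (15, 2)
  bit 2 = 1: acc = (15, 2) + (6, 10) = (14, 16)
  bit 3 = 1: acc = (14, 16) + (1, 13) = (10, 15)

15P = (10, 15)


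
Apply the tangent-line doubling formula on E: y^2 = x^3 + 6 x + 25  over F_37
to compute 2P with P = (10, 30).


Doubling: s = (3 x1^2 + a) / (2 y1)
s = (3*10^2 + 6) / (2*30) mod 37 = 31
x3 = s^2 - 2 x1 mod 37 = 31^2 - 2*10 = 16
y3 = s (x1 - x3) - y1 mod 37 = 31 * (10 - 16) - 30 = 6

2P = (16, 6)


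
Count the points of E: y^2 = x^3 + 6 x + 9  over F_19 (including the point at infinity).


For each x in F_19, count y with y^2 = x^3 + 6 x + 9 mod 19:
  x = 0: RHS = 9, y in [3, 16]  -> 2 point(s)
  x = 1: RHS = 16, y in [4, 15]  -> 2 point(s)
  x = 3: RHS = 16, y in [4, 15]  -> 2 point(s)
  x = 10: RHS = 5, y in [9, 10]  -> 2 point(s)
  x = 11: RHS = 0, y in [0]  -> 1 point(s)
  x = 12: RHS = 4, y in [2, 17]  -> 2 point(s)
  x = 13: RHS = 4, y in [2, 17]  -> 2 point(s)
  x = 14: RHS = 6, y in [5, 14]  -> 2 point(s)
  x = 15: RHS = 16, y in [4, 15]  -> 2 point(s)
Affine points: 17. Add the point at infinity: total = 18.

#E(F_19) = 18


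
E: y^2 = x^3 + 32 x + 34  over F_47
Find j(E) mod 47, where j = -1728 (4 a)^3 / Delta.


Delta = -16(4 a^3 + 27 b^2) mod 47 = 18
-1728 * (4 a)^3 = -1728 * (4*32)^3 mod 47 = 38
j = 38 * 18^(-1) mod 47 = 23

j = 23 (mod 47)


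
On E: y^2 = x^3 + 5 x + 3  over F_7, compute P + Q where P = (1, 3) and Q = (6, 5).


P != Q, so use the chord formula.
s = (y2 - y1) / (x2 - x1) = (2) / (5) mod 7 = 6
x3 = s^2 - x1 - x2 mod 7 = 6^2 - 1 - 6 = 1
y3 = s (x1 - x3) - y1 mod 7 = 6 * (1 - 1) - 3 = 4

P + Q = (1, 4)


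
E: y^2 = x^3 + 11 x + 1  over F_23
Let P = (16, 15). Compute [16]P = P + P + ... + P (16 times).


k = 16 = 10000_2 (binary, LSB first: 00001)
Double-and-add from P = (16, 15):
  bit 0 = 0: acc unchanged = O
  bit 1 = 0: acc unchanged = O
  bit 2 = 0: acc unchanged = O
  bit 3 = 0: acc unchanged = O
  bit 4 = 1: acc = O + (14, 1) = (14, 1)

16P = (14, 1)


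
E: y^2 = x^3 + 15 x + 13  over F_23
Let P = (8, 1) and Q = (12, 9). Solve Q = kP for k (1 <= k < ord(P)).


Enumerate multiples of P until we hit Q = (12, 9):
  1P = (8, 1)
  2P = (7, 22)
  3P = (12, 14)
  4P = (15, 5)
  5P = (13, 6)
  6P = (3, 4)
  7P = (5, 11)
  8P = (16, 18)
  9P = (1, 11)
  10P = (9, 7)
  11P = (19, 2)
  12P = (0, 6)
  13P = (10, 6)
  14P = (17, 11)
  15P = (14, 0)
  16P = (17, 12)
  17P = (10, 17)
  18P = (0, 17)
  19P = (19, 21)
  20P = (9, 16)
  21P = (1, 12)
  22P = (16, 5)
  23P = (5, 12)
  24P = (3, 19)
  25P = (13, 17)
  26P = (15, 18)
  27P = (12, 9)
Match found at i = 27.

k = 27


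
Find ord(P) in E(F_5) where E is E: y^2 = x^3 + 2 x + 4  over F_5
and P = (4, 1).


Compute successive multiples of P until we hit O:
  1P = (4, 1)
  2P = (2, 4)
  3P = (0, 3)
  4P = (0, 2)
  5P = (2, 1)
  6P = (4, 4)
  7P = O

ord(P) = 7


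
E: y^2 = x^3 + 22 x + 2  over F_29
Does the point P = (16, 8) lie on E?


Check whether y^2 = x^3 + 22 x + 2 (mod 29) for (x, y) = (16, 8).
LHS: y^2 = 8^2 mod 29 = 6
RHS: x^3 + 22 x + 2 = 16^3 + 22*16 + 2 mod 29 = 13
LHS != RHS

No, not on the curve


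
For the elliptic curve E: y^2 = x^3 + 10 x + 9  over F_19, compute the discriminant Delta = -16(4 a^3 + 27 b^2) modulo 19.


4 a^3 + 27 b^2 = 4*10^3 + 27*9^2 = 4000 + 2187 = 6187
Delta = -16 * (6187) = -98992
Delta mod 19 = 17

Delta = 17 (mod 19)


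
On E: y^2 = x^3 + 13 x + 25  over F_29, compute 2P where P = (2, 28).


Doubling: s = (3 x1^2 + a) / (2 y1)
s = (3*2^2 + 13) / (2*28) mod 29 = 2
x3 = s^2 - 2 x1 mod 29 = 2^2 - 2*2 = 0
y3 = s (x1 - x3) - y1 mod 29 = 2 * (2 - 0) - 28 = 5

2P = (0, 5)


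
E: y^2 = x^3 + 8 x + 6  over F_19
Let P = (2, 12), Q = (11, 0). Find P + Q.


P != Q, so use the chord formula.
s = (y2 - y1) / (x2 - x1) = (7) / (9) mod 19 = 5
x3 = s^2 - x1 - x2 mod 19 = 5^2 - 2 - 11 = 12
y3 = s (x1 - x3) - y1 mod 19 = 5 * (2 - 12) - 12 = 14

P + Q = (12, 14)


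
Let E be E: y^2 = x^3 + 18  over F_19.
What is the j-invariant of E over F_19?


Delta = -16(4 a^3 + 27 b^2) mod 19 = 5
-1728 * (4 a)^3 = -1728 * (4*0)^3 mod 19 = 0
j = 0 * 5^(-1) mod 19 = 0

j = 0 (mod 19)


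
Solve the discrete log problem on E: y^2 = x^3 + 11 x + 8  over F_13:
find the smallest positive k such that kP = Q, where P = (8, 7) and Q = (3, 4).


Enumerate multiples of P until we hit Q = (3, 4):
  1P = (8, 7)
  2P = (9, 11)
  3P = (12, 3)
  4P = (7, 5)
  5P = (2, 5)
  6P = (6, 11)
  7P = (3, 9)
  8P = (11, 2)
  9P = (4, 8)
  10P = (10, 0)
  11P = (4, 5)
  12P = (11, 11)
  13P = (3, 4)
Match found at i = 13.

k = 13


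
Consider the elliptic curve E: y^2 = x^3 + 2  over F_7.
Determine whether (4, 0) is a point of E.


Check whether y^2 = x^3 + 0 x + 2 (mod 7) for (x, y) = (4, 0).
LHS: y^2 = 0^2 mod 7 = 0
RHS: x^3 + 0 x + 2 = 4^3 + 0*4 + 2 mod 7 = 3
LHS != RHS

No, not on the curve


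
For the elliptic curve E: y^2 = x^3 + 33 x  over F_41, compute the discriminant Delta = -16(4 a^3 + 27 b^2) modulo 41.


4 a^3 + 27 b^2 = 4*33^3 + 27*0^2 = 143748 + 0 = 143748
Delta = -16 * (143748) = -2299968
Delta mod 41 = 9

Delta = 9 (mod 41)


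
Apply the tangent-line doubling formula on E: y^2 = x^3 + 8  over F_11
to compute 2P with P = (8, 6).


Doubling: s = (3 x1^2 + a) / (2 y1)
s = (3*8^2 + 0) / (2*6) mod 11 = 5
x3 = s^2 - 2 x1 mod 11 = 5^2 - 2*8 = 9
y3 = s (x1 - x3) - y1 mod 11 = 5 * (8 - 9) - 6 = 0

2P = (9, 0)


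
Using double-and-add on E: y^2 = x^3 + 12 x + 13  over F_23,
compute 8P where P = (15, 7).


k = 8 = 1000_2 (binary, LSB first: 0001)
Double-and-add from P = (15, 7):
  bit 0 = 0: acc unchanged = O
  bit 1 = 0: acc unchanged = O
  bit 2 = 0: acc unchanged = O
  bit 3 = 1: acc = O + (1, 7) = (1, 7)

8P = (1, 7)


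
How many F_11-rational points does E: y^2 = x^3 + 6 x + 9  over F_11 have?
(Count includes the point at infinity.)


For each x in F_11, count y with y^2 = x^3 + 6 x + 9 mod 11:
  x = 0: RHS = 9, y in [3, 8]  -> 2 point(s)
  x = 1: RHS = 5, y in [4, 7]  -> 2 point(s)
  x = 4: RHS = 9, y in [3, 8]  -> 2 point(s)
  x = 7: RHS = 9, y in [3, 8]  -> 2 point(s)
  x = 9: RHS = 0, y in [0]  -> 1 point(s)
Affine points: 9. Add the point at infinity: total = 10.

#E(F_11) = 10


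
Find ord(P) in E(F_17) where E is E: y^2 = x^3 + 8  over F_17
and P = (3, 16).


Compute successive multiples of P until we hit O:
  1P = (3, 16)
  2P = (2, 13)
  3P = (4, 15)
  4P = (11, 9)
  5P = (12, 11)
  6P = (0, 5)
  7P = (1, 14)
  8P = (14, 7)
  ... (continuing to 18P)
  18P = O

ord(P) = 18


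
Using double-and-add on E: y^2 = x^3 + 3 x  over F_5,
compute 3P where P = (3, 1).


k = 3 = 11_2 (binary, LSB first: 11)
Double-and-add from P = (3, 1):
  bit 0 = 1: acc = O + (3, 1) = (3, 1)
  bit 1 = 1: acc = (3, 1) + (4, 4) = (2, 2)

3P = (2, 2)


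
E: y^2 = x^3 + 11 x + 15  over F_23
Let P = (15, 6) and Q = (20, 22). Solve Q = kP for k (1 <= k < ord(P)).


Enumerate multiples of P until we hit Q = (20, 22):
  1P = (15, 6)
  2P = (11, 8)
  3P = (3, 11)
  4P = (13, 20)
  5P = (21, 13)
  6P = (12, 9)
  7P = (20, 22)
Match found at i = 7.

k = 7


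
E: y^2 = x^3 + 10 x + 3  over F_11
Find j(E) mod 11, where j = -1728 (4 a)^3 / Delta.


Delta = -16(4 a^3 + 27 b^2) mod 11 = 4
-1728 * (4 a)^3 = -1728 * (4*10)^3 mod 11 = 9
j = 9 * 4^(-1) mod 11 = 5

j = 5 (mod 11)


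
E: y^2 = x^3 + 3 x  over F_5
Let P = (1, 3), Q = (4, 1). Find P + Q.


P != Q, so use the chord formula.
s = (y2 - y1) / (x2 - x1) = (3) / (3) mod 5 = 1
x3 = s^2 - x1 - x2 mod 5 = 1^2 - 1 - 4 = 1
y3 = s (x1 - x3) - y1 mod 5 = 1 * (1 - 1) - 3 = 2

P + Q = (1, 2)


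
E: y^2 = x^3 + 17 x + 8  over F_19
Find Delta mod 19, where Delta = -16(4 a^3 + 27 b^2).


4 a^3 + 27 b^2 = 4*17^3 + 27*8^2 = 19652 + 1728 = 21380
Delta = -16 * (21380) = -342080
Delta mod 19 = 15

Delta = 15 (mod 19)


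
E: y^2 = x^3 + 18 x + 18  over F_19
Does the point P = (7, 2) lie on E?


Check whether y^2 = x^3 + 18 x + 18 (mod 19) for (x, y) = (7, 2).
LHS: y^2 = 2^2 mod 19 = 4
RHS: x^3 + 18 x + 18 = 7^3 + 18*7 + 18 mod 19 = 12
LHS != RHS

No, not on the curve


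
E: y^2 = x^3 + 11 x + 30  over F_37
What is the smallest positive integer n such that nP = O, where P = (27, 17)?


Compute successive multiples of P until we hit O:
  1P = (27, 17)
  2P = (8, 36)
  3P = (3, 33)
  4P = (28, 33)
  5P = (16, 11)
  6P = (5, 32)
  7P = (6, 4)
  8P = (34, 28)
  ... (continuing to 38P)
  38P = O

ord(P) = 38


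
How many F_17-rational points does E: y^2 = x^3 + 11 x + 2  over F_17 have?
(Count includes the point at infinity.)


For each x in F_17, count y with y^2 = x^3 + 11 x + 2 mod 17:
  x = 0: RHS = 2, y in [6, 11]  -> 2 point(s)
  x = 2: RHS = 15, y in [7, 10]  -> 2 point(s)
  x = 4: RHS = 8, y in [5, 12]  -> 2 point(s)
  x = 11: RHS = 9, y in [3, 14]  -> 2 point(s)
  x = 12: RHS = 9, y in [3, 14]  -> 2 point(s)
  x = 13: RHS = 13, y in [8, 9]  -> 2 point(s)
Affine points: 12. Add the point at infinity: total = 13.

#E(F_17) = 13


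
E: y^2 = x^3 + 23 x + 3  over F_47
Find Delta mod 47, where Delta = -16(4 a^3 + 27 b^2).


4 a^3 + 27 b^2 = 4*23^3 + 27*3^2 = 48668 + 243 = 48911
Delta = -16 * (48911) = -782576
Delta mod 47 = 21

Delta = 21 (mod 47)


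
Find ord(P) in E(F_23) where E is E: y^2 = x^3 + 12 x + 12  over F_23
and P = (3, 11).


Compute successive multiples of P until we hit O:
  1P = (3, 11)
  2P = (20, 8)
  3P = (6, 22)
  4P = (7, 5)
  5P = (21, 16)
  6P = (0, 9)
  7P = (0, 14)
  8P = (21, 7)
  ... (continuing to 13P)
  13P = O

ord(P) = 13


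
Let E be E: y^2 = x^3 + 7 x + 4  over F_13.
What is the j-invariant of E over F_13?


Delta = -16(4 a^3 + 27 b^2) mod 13 = 9
-1728 * (4 a)^3 = -1728 * (4*7)^3 mod 13 = 8
j = 8 * 9^(-1) mod 13 = 11

j = 11 (mod 13)


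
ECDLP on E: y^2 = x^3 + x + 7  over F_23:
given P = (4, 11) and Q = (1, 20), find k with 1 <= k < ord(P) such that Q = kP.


Enumerate multiples of P until we hit Q = (1, 20):
  1P = (4, 11)
  2P = (1, 3)
  3P = (20, 0)
  4P = (1, 20)
Match found at i = 4.

k = 4


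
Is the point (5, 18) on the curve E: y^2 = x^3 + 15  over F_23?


Check whether y^2 = x^3 + 0 x + 15 (mod 23) for (x, y) = (5, 18).
LHS: y^2 = 18^2 mod 23 = 2
RHS: x^3 + 0 x + 15 = 5^3 + 0*5 + 15 mod 23 = 2
LHS = RHS

Yes, on the curve


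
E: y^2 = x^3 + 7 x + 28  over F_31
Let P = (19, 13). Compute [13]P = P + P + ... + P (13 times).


k = 13 = 1101_2 (binary, LSB first: 1011)
Double-and-add from P = (19, 13):
  bit 0 = 1: acc = O + (19, 13) = (19, 13)
  bit 1 = 0: acc unchanged = (19, 13)
  bit 2 = 1: acc = (19, 13) + (17, 21) = (11, 17)
  bit 3 = 1: acc = (11, 17) + (16, 19) = (24, 15)

13P = (24, 15)


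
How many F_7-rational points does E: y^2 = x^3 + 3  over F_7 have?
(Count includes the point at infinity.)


For each x in F_7, count y with y^2 = x^3 + 0 x + 3 mod 7:
  x = 1: RHS = 4, y in [2, 5]  -> 2 point(s)
  x = 2: RHS = 4, y in [2, 5]  -> 2 point(s)
  x = 3: RHS = 2, y in [3, 4]  -> 2 point(s)
  x = 4: RHS = 4, y in [2, 5]  -> 2 point(s)
  x = 5: RHS = 2, y in [3, 4]  -> 2 point(s)
  x = 6: RHS = 2, y in [3, 4]  -> 2 point(s)
Affine points: 12. Add the point at infinity: total = 13.

#E(F_7) = 13


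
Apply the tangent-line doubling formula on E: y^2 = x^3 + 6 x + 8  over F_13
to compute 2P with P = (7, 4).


Doubling: s = (3 x1^2 + a) / (2 y1)
s = (3*7^2 + 6) / (2*4) mod 13 = 11
x3 = s^2 - 2 x1 mod 13 = 11^2 - 2*7 = 3
y3 = s (x1 - x3) - y1 mod 13 = 11 * (7 - 3) - 4 = 1

2P = (3, 1)


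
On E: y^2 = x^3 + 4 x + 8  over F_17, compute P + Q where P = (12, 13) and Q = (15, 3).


P != Q, so use the chord formula.
s = (y2 - y1) / (x2 - x1) = (7) / (3) mod 17 = 8
x3 = s^2 - x1 - x2 mod 17 = 8^2 - 12 - 15 = 3
y3 = s (x1 - x3) - y1 mod 17 = 8 * (12 - 3) - 13 = 8

P + Q = (3, 8)


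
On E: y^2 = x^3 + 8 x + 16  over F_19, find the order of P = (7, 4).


Compute successive multiples of P until we hit O:
  1P = (7, 4)
  2P = (9, 0)
  3P = (7, 15)
  4P = O

ord(P) = 4


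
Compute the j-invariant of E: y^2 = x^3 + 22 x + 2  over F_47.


Delta = -16(4 a^3 + 27 b^2) mod 47 = 39
-1728 * (4 a)^3 = -1728 * (4*22)^3 mod 47 = 21
j = 21 * 39^(-1) mod 47 = 15

j = 15 (mod 47)


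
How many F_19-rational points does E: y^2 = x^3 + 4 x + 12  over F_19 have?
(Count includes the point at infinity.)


For each x in F_19, count y with y^2 = x^3 + 4 x + 12 mod 19:
  x = 1: RHS = 17, y in [6, 13]  -> 2 point(s)
  x = 2: RHS = 9, y in [3, 16]  -> 2 point(s)
  x = 4: RHS = 16, y in [4, 15]  -> 2 point(s)
  x = 5: RHS = 5, y in [9, 10]  -> 2 point(s)
  x = 6: RHS = 5, y in [9, 10]  -> 2 point(s)
  x = 8: RHS = 5, y in [9, 10]  -> 2 point(s)
  x = 9: RHS = 17, y in [6, 13]  -> 2 point(s)
  x = 10: RHS = 7, y in [8, 11]  -> 2 point(s)
  x = 11: RHS = 0, y in [0]  -> 1 point(s)
  x = 13: RHS = 0, y in [0]  -> 1 point(s)
  x = 14: RHS = 0, y in [0]  -> 1 point(s)
  x = 16: RHS = 11, y in [7, 12]  -> 2 point(s)
  x = 18: RHS = 7, y in [8, 11]  -> 2 point(s)
Affine points: 23. Add the point at infinity: total = 24.

#E(F_19) = 24


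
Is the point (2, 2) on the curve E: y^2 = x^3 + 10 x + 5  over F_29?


Check whether y^2 = x^3 + 10 x + 5 (mod 29) for (x, y) = (2, 2).
LHS: y^2 = 2^2 mod 29 = 4
RHS: x^3 + 10 x + 5 = 2^3 + 10*2 + 5 mod 29 = 4
LHS = RHS

Yes, on the curve


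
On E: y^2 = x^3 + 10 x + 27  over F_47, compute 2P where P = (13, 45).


Doubling: s = (3 x1^2 + a) / (2 y1)
s = (3*13^2 + 10) / (2*45) mod 47 = 0
x3 = s^2 - 2 x1 mod 47 = 0^2 - 2*13 = 21
y3 = s (x1 - x3) - y1 mod 47 = 0 * (13 - 21) - 45 = 2

2P = (21, 2)


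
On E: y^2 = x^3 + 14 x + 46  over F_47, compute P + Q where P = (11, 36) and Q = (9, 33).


P != Q, so use the chord formula.
s = (y2 - y1) / (x2 - x1) = (44) / (45) mod 47 = 25
x3 = s^2 - x1 - x2 mod 47 = 25^2 - 11 - 9 = 41
y3 = s (x1 - x3) - y1 mod 47 = 25 * (11 - 41) - 36 = 13

P + Q = (41, 13)


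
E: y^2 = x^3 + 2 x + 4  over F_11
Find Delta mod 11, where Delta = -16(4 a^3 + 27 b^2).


4 a^3 + 27 b^2 = 4*2^3 + 27*4^2 = 32 + 432 = 464
Delta = -16 * (464) = -7424
Delta mod 11 = 1

Delta = 1 (mod 11)


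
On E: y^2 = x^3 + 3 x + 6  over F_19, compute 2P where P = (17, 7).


k = 2 = 10_2 (binary, LSB first: 01)
Double-and-add from P = (17, 7):
  bit 0 = 0: acc unchanged = O
  bit 1 = 1: acc = O + (13, 0) = (13, 0)

2P = (13, 0)


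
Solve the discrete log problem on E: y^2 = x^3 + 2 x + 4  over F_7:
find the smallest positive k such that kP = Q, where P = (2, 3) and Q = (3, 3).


Enumerate multiples of P until we hit Q = (3, 3):
  1P = (2, 3)
  2P = (3, 4)
  3P = (3, 3)
Match found at i = 3.

k = 3


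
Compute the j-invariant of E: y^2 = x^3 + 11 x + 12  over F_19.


Delta = -16(4 a^3 + 27 b^2) mod 19 = 10
-1728 * (4 a)^3 = -1728 * (4*11)^3 mod 19 = 7
j = 7 * 10^(-1) mod 19 = 14

j = 14 (mod 19)


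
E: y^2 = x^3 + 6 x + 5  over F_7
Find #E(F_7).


For each x in F_7, count y with y^2 = x^3 + 6 x + 5 mod 7:
  x = 2: RHS = 4, y in [2, 5]  -> 2 point(s)
  x = 3: RHS = 1, y in [1, 6]  -> 2 point(s)
  x = 4: RHS = 2, y in [3, 4]  -> 2 point(s)
Affine points: 6. Add the point at infinity: total = 7.

#E(F_7) = 7


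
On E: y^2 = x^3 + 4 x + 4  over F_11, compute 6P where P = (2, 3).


k = 6 = 110_2 (binary, LSB first: 011)
Double-and-add from P = (2, 3):
  bit 0 = 0: acc unchanged = O
  bit 1 = 1: acc = O + (8, 3) = (8, 3)
  bit 2 = 1: acc = (8, 3) + (0, 9) = (7, 10)

6P = (7, 10)


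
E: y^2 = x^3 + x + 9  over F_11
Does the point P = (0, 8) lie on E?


Check whether y^2 = x^3 + 1 x + 9 (mod 11) for (x, y) = (0, 8).
LHS: y^2 = 8^2 mod 11 = 9
RHS: x^3 + 1 x + 9 = 0^3 + 1*0 + 9 mod 11 = 9
LHS = RHS

Yes, on the curve
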